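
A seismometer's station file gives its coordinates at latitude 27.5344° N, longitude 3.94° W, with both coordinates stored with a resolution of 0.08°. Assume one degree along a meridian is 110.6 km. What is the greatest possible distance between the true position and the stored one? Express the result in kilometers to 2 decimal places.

With a 0.08° grid the true value lies within half a step, ±0.08°/2 = ±0.04°, of the stored one.
Latitude error → 0.04 × 110600 = 4424 m along the meridian.
Longitude error → 0.04 × 110600 × cos 27.5344° = 0.04 × 110600 × 0.8867 ≈ 3922.91 m.
Combining orthogonally: (4424² + 3922.91²)^½ ≈ 5912.78 m.
That is 5912.78 m = 5.9128 km.

5.91 kilometers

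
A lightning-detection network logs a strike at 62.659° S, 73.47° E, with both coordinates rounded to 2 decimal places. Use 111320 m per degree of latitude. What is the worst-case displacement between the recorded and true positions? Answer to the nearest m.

612 m

Rounding to 2 decimal places leaves each coordinate within ±0.005° of the true value.
North–south component: 0.005° × 111320 = 556.6 m.
E–W at 62.659°: 0.005° × 111320 × cos 62.659° = 0.005 × 111320 × 0.4593 ≈ 255.638 m.
Combining orthogonally: (556.6² + 255.638²)^½ ≈ 612.499 m.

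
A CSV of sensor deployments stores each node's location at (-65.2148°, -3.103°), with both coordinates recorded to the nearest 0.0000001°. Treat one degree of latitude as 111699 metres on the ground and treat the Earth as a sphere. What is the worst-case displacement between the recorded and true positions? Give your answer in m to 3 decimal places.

Rounding to 7 decimal places leaves each coordinate within ±5e-08° of the true value.
Latitude error → 5e-08 × 111699 = 0.00558495 m along the meridian.
Longitude error → 5e-08 × 111699 × cos 65.2148° = 5e-08 × 111699 × 0.4192 ≈ 0.00234131 m.
Combining orthogonally: (0.00558495² + 0.00234131²)^½ ≈ 0.00605586 m.

0.006 m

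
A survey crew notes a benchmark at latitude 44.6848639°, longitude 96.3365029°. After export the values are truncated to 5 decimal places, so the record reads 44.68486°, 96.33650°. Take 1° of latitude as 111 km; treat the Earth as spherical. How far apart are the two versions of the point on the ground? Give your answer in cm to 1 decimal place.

49.0 cm

The latitude changed by +0.0000039° and the longitude by +0.0000029°.
N–S: 0.0000039° × 111000 m/° = 0.4329 m.
E–W at 44.6849°: 0.0000029° × 111000 × cos 44.6849° = 0.0000029 × 111000 × 0.7110 ≈ 0.228866 m.
Combined displacement = (0.4329² + 0.228866²)^½ ≈ 0.489676 m.
That is 0.489676 m = 48.968 cm.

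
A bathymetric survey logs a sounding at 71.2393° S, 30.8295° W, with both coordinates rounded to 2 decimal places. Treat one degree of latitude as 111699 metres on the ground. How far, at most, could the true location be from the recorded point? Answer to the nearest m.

587 m

Rounding to 2 decimal places leaves each coordinate within ±0.005° of the true value.
North–south component: 0.005° × 111699 = 558.495 m.
East–west component at 71.2393°: 0.005° × 111699 × cos 71.2393° ≈ 0.005 × 35924.2 ≈ 179.621 m.
Combining orthogonally: (558.495² + 179.621²)^½ ≈ 586.669 m.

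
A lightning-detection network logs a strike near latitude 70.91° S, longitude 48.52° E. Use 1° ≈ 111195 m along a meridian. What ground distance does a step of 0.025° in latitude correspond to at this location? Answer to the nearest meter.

2780 meters

Along a meridian 0.025° is 0.025 × 111195 = 2779.88 m.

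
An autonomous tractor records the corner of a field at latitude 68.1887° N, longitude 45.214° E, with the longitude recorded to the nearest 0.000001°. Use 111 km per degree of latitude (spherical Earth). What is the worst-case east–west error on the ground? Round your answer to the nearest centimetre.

2 centimetres

Rounding to 6 decimal places leaves the longitude within ±5e-07° of the true value.
At latitude 68.1887° a degree of longitude spans 111000 m × cos 68.1887° = 111000 × 0.3716 ≈ 41242.2 m.
So at most 5e-07° × 41242.2 ≈ 0.0206211 m east–west.
That is 0.0206211 m = 2.0621 cm.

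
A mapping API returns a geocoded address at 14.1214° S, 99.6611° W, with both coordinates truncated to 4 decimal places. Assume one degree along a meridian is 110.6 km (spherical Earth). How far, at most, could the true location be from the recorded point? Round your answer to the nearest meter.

Truncating at 4 decimal places can drop up to a full unit in the last place, so each coordinate may be off by as much as 0.0001°.
North–south component: 0.0001° × 110600 = 11.06 m.
E–W at 14.1214°: 0.0001° × 110600 × cos 14.1214° = 0.0001 × 110600 × 0.9698 ≈ 10.7258 m.
Combining orthogonally: (11.06² + 10.7258²)^½ ≈ 15.4067 m.

15 meters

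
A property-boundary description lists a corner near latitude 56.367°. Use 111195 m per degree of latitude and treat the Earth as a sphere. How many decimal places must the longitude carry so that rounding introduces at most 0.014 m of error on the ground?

At 56.367° one degree of longitude covers 111195 × cos 56.367° ≈ 111195 × 0.5539 ≈ 61587.7 m.
N decimal places → at most half a unit in the last place, 0.5 × 10⁻ᴺ° = 61587.7/2 × 10⁻ᴺ m.
Need 0.5 × 61587.7 × 10⁻ᴺ ≤ 0.014 → 10⁻ᴺ ≤ 4.546e-07, so N ≥ 6.34.
N = 6 would give 0.0308 m (too coarse); N = 7 gives 0.00308 m ≤ 0.014 m.

7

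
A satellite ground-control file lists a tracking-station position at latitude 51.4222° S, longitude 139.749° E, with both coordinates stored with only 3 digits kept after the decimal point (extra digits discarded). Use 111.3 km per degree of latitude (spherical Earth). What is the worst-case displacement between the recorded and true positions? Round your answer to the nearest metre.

Truncating at 3 decimal places can drop up to a full unit in the last place, so each coordinate may be off by as much as 0.001°.
Latitude error → 0.001 × 111300 = 111.3 m along the meridian.
Longitude error → 0.001 × 111300 × cos 51.4222° = 0.001 × 111300 × 0.6236 ≈ 69.4041 m.
Worst case both components are at the extreme and orthogonal: √(111.3² + 69.4041²) ≈ 131.166 m.

131 metres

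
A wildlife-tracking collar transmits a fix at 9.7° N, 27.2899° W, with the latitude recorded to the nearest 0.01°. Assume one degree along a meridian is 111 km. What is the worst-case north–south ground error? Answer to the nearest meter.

Rounding to 2 decimal places leaves the latitude within ±0.005° of the true value.
North–south distance: 0.005° × 111000 m/° = 555 m.

555 meters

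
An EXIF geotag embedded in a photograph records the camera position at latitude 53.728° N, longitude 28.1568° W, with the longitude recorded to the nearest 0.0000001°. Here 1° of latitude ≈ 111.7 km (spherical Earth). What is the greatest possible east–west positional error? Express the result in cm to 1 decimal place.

0.3 cm

Rounding to 7 decimal places leaves the longitude within ±5e-08° of the true value.
At latitude 53.728° a degree of longitude spans 111700 m × cos 53.728° = 111700 × 0.5916 ≈ 66083.9 m.
East–west error: 5e-08° × 66083.9 m/° ≈ 0.00330419 m.
That is 0.00330419 m = 0.33042 cm.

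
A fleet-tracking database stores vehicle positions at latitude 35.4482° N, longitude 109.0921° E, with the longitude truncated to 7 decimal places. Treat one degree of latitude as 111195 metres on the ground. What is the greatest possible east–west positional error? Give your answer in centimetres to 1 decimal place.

0.9 centimetres

Truncating at 7 decimal places can drop up to a full unit in the last place, so the longitude may be off by as much as 1e-07°.
At latitude 35.4482° a degree of longitude spans 111195 m × cos 35.4482° = 111195 × 0.8146 ≈ 90583.9 m.
Maximum E–W displacement: 1e-07 × 90583.9 = 0.00905839 m.
That is 0.00905839 m = 0.90584 cm.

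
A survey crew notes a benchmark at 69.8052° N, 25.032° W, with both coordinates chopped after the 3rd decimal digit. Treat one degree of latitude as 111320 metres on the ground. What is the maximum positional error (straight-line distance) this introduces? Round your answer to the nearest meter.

118 meters

Truncating at 3 decimal places can drop up to a full unit in the last place, so each coordinate may be off by as much as 0.001°.
Latitude error → 0.001 × 111320 = 111.32 m along the meridian.
East–west component at 69.8052°: 0.001° × 111320 × cos 69.8052° ≈ 0.001 × 38429.1 ≈ 38.4291 m.
Combining orthogonally: (111.32² + 38.4291²)^½ ≈ 117.766 m.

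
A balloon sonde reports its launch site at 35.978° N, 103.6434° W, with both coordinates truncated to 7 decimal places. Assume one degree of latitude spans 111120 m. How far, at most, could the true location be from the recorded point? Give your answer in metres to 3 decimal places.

0.014 metres

Truncating at 7 decimal places can drop up to a full unit in the last place, so each coordinate may be off by as much as 1e-07°.
North–south component: 1e-07° × 111120 = 0.011112 m.
East–west component at 35.978°: 1e-07° × 111120 × cos 35.978° ≈ 1e-07 × 89923 ≈ 0.0089923 m.
Worst case both components are at the extreme and orthogonal: √(0.011112² + 0.0089923²) ≈ 0.0142947 m.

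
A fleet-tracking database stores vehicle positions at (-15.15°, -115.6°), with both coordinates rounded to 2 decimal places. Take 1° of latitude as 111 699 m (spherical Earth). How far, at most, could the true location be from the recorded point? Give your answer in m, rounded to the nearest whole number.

Rounding to 2 decimal places leaves each coordinate within ±0.005° of the true value.
N–S: 0.005° × 111699 m/° = 558.495 m.
E–W at 15.15°: 0.005° × 111699 × cos 15.15° = 0.005 × 111699 × 0.9652 ≈ 539.084 m.
The two errors are perpendicular, so the maximum displacement is √(558.495² + 539.084²) ≈ 776.227 m.

776 m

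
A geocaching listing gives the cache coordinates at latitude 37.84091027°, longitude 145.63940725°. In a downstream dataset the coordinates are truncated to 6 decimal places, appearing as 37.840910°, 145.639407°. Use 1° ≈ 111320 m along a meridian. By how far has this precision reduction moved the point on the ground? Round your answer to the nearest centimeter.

4 centimeters

Δlat = 37.84091027 − 37.840910 = +0.00000027°; Δlon = 145.63940725 − 145.639407 = +0.00000025°.
North–south shift: 0.00000027 × 111320 = 0.0300564 m.
East–west at this latitude: 0.00000025° × 111320 × cos 37.8409° ≈ 0.00000025 × 87911.3 = 0.0219778 m.
Distance: √(0.0300564² + 0.0219778²) ≈ 0.0372346 m.
That is 0.0372346 m = 3.7235 cm.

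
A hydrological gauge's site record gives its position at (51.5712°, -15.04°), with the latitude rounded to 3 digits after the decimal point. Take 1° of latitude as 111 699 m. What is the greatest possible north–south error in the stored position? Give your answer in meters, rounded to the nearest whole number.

56 meters

Rounding to 3 decimal places leaves the latitude within ±0.0005° of the true value.
Along the meridian that is 0.0005° × 111699 m/° = 55.8495 m.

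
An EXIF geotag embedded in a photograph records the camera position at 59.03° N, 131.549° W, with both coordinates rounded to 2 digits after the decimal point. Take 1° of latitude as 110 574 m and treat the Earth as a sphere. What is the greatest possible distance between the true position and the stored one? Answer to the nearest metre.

622 metres

Rounding to 2 decimal places leaves each coordinate within ±0.005° of the true value.
N–S: 0.005° × 110574 m/° = 552.87 m.
Longitude error → 0.005 × 110574 × cos 59.03° = 0.005 × 110574 × 0.5146 ≈ 284.501 m.
Combining orthogonally: (552.87² + 284.501²)^½ ≈ 621.776 m.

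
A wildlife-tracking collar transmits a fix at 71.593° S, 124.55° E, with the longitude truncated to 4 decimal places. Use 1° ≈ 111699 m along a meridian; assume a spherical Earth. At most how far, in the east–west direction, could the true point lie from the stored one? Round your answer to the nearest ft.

12 ft

Truncating at 4 decimal places can drop up to a full unit in the last place, so the longitude may be off by as much as 0.0001°.
One degree of longitude at 71.593° is 111699 × cos 71.593° ≈ 111699 × 0.3158 = 35270.6 m.
East–west error: 0.0001° × 35270.6 m/° ≈ 3.52706 m.
Converting: 3.52706 m × 3.2808 ft/m ≈ 11.572 ft.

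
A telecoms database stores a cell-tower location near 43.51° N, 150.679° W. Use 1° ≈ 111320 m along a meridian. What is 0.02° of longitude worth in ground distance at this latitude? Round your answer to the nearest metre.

At 43.51° a degree of longitude is 111320 × cos 43.51° ≈ 80735.3 m, so 0.02° corresponds to 1614.71 m.

1615 metres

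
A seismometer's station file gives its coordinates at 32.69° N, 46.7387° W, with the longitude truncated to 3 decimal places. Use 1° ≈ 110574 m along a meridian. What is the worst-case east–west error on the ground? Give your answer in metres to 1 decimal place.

93.1 metres

Truncating at 3 decimal places can drop up to a full unit in the last place, so the longitude may be off by as much as 0.001°.
At latitude 32.69° a degree of longitude spans 110574 m × cos 32.69° = 110574 × 0.8416 ≈ 93059.6 m.
Maximum E–W displacement: 0.001 × 93059.6 = 93.0596 m.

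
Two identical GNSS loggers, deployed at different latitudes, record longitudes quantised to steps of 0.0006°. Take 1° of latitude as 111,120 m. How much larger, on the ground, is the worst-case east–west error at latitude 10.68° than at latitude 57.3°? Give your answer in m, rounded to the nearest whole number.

With a 0.0006° grid the true value lies within half a step, ±0.0006°/2 = ±0.0003°, of the stored one.
Error at 10.68° = 0.0003° × 111120 × cos 10.68° ≈ 33.336 × 0.9827 = 32.759 m.
At 57.3°: 0.0003° × 111120 × cos 57.3° = 0.0003 × 111120 × 0.5402 ≈ 18.009 m.
So the lower-latitude error exceeds the higher by 32.759 − 18.009 = 14.749 m.

15 m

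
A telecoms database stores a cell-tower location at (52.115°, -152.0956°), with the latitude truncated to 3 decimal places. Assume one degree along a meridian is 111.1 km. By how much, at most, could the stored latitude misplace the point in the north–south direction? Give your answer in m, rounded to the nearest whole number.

Truncating at 3 decimal places can drop up to a full unit in the last place, so the latitude may be off by as much as 0.001°.
So the N–S error is at most 0.001 × 111100 = 111.1 m.

111 m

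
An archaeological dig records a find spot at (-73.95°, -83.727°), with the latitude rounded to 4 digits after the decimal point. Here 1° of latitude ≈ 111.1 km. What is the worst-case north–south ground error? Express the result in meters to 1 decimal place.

Rounding to 4 decimal places leaves the latitude within ±5e-05° of the true value.
North–south distance: 5e-05° × 111100 m/° = 5.555 m.

5.6 meters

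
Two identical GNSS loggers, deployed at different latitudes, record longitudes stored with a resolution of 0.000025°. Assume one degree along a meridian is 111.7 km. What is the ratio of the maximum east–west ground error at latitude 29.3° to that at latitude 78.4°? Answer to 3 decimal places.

With a 0.000025° grid the true value lies within half a step, ±0.000025°/2 = ±1.25e-05°, of the stored one.
Error at 29.3° = 1.25e-05° × 111700 × cos 29.3° ≈ 1.3962 × 0.8721 = 1.2176 m.
At 78.4°: 1.25e-05° × 111700 × cos 78.4° = 1.25e-05 × 111700 × 0.2011 ≈ 0.28076 m.
The ratio reduces to cos 29.3° / cos 78.4° = 0.8721/0.2011 ≈ 4.3370.

4.337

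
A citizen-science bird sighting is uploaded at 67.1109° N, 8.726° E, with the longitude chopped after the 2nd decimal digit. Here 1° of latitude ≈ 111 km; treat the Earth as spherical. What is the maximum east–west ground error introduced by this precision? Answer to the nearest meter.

432 meters

Truncating at 2 decimal places can drop up to a full unit in the last place, so the longitude may be off by as much as 0.01°.
Parallels shrink by cos φ, so at 67.1109° a degree of longitude is 111000 × 0.3889 ≈ 43173.3 m.
Maximum E–W displacement: 0.01 × 43173.3 = 431.733 m.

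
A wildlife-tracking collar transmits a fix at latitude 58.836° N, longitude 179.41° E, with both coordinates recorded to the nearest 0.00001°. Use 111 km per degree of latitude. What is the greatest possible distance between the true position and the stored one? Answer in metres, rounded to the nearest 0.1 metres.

0.6 metres

Rounding to 5 decimal places leaves each coordinate within ±5e-06° of the true value.
North–south component: 5e-06° × 111000 = 0.555 m.
Longitude error → 5e-06 × 111000 × cos 58.836° = 5e-06 × 111000 × 0.5175 ≈ 0.287207 m.
Combining orthogonally: (0.555² + 0.287207²)^½ ≈ 0.62491 m.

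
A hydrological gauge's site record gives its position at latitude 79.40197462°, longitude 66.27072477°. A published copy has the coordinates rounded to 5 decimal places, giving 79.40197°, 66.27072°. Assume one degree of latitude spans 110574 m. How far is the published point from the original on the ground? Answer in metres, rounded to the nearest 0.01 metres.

Δlat = 79.40197462 − 79.40197 = +0.00000462°; Δlon = 66.27072477 − 66.27072 = +0.00000477°.
North–south shift: 0.00000462 × 110574 = 0.510852 m.
East–west at this latitude: 0.00000477° × 110574 × cos 79.402° ≈ 0.00000477 × 20336.5 = 0.0970051 m.
Combined displacement = (0.510852² + 0.0970051²)^½ ≈ 0.51998 m.

0.52 metres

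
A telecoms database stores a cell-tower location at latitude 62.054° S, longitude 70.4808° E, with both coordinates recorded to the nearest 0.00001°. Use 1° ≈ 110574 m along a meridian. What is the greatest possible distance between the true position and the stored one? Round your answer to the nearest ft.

Rounding to 5 decimal places leaves each coordinate within ±5e-06° of the true value.
North–south component: 5e-06° × 110574 = 0.55287 m.
E–W at 62.054°: 5e-06° × 110574 × cos 62.054° = 5e-06 × 110574 × 0.4686 ≈ 0.259097 m.
Combining orthogonally: (0.55287² + 0.259097²)^½ ≈ 0.61057 m.
Converting: 0.61057 m × 3.2808 ft/m ≈ 2.0032 ft.

2 ft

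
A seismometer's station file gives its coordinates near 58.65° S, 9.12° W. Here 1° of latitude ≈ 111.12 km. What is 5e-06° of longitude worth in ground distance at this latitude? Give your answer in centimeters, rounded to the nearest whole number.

29 centimeters

5e-06° of longitude at 58.65° is 5e-06 × 111120 × cos 58.65° ≈ 5e-06 × 57811.8 = 0.289059 m.
That is 0.289059 m = 28.906 cm.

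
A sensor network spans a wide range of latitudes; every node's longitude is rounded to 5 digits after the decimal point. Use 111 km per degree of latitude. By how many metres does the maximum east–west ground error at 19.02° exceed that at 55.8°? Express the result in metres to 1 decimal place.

0.2 metres

Rounding to 5 decimal places leaves the longitude within ±5e-06° of the true value.
Error at 19.02° = 5e-06° × 111000 × cos 19.02° ≈ 0.555 × 0.9454 = 0.5247 m.
At 55.8°: 5e-06° × 111000 × cos 55.8° = 5e-06 × 111000 × 0.5621 ≈ 0.31196 m.
Difference: 0.5247 − 0.31196 = 0.21274 m.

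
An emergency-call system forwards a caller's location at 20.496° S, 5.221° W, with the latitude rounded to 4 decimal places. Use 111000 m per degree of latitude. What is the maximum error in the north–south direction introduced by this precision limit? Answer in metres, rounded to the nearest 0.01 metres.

Rounding to 4 decimal places leaves the latitude within ±5e-05° of the true value.
So the N–S error is at most 5e-05 × 111000 = 5.55 m.

5.55 metres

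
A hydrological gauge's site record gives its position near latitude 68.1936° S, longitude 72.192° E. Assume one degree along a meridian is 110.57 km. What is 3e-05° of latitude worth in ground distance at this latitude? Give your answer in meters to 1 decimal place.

Along a meridian 3e-05° is 3e-05 × 110570 = 3.3171 m.

3.3 meters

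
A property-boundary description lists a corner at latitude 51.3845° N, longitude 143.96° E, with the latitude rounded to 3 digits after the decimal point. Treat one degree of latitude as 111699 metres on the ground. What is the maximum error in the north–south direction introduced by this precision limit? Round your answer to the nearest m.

56 m

Rounding to 3 decimal places leaves the latitude within ±0.0005° of the true value.
North–south distance: 0.0005° × 111699 m/° = 55.8495 m.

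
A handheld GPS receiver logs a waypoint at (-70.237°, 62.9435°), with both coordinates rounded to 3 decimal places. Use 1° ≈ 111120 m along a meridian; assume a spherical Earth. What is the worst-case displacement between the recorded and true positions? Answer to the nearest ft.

Rounding to 3 decimal places leaves each coordinate within ±0.0005° of the true value.
N–S: 0.0005° × 111120 m/° = 55.56 m.
E–W at 70.237°: 0.0005° × 111120 × cos 70.237° = 0.0005 × 111120 × 0.3381 ≈ 18.7865 m.
The two errors are perpendicular, so the maximum displacement is √(55.56² + 18.7865²) ≈ 58.6502 m.
Converting: 58.6502 m × 3.2808 ft/m ≈ 192.42 ft.

192 ft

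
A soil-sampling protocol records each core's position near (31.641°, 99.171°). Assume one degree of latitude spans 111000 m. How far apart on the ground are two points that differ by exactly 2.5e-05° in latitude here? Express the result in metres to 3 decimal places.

2.775 metres

Along a meridian 2.5e-05° is 2.5e-05 × 111000 = 2.775 m.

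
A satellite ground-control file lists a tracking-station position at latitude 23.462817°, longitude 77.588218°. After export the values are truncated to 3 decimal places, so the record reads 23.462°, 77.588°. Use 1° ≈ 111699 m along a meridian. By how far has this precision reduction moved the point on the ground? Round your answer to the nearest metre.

Δlat = 23.462817 − 23.462 = +0.000817°; Δlon = 77.588218 − 77.588 = +0.000218°.
N–S: 0.000817° × 111699 m/° = 91.2581 m.
East–west at this latitude: 0.000218° × 111699 × cos 23.462° ≈ 0.000218 × 102464 = 22.3372 m.
Distance: √(91.2581² + 22.3372²) ≈ 93.9521 m.

94 metres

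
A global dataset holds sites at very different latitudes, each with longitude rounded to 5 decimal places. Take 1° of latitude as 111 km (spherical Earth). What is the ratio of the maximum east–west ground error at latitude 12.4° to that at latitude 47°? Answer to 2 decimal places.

Rounding to 5 decimal places leaves the longitude within ±5e-06° of the true value.
Error at 12.4° = 5e-06° × 111000 × cos 12.4° ≈ 0.555 × 0.9767 = 0.54205 m.
Error at 47° = 5e-06° × 111000 × cos 47° ≈ 0.555 × 0.6820 = 0.37851 m.
The ratio reduces to cos 12.4° / cos 47° = 0.9767/0.6820 ≈ 1.4321.

1.43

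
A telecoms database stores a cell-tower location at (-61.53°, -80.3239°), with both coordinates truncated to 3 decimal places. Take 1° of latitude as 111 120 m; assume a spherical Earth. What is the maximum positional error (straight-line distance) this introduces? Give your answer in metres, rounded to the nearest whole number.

Truncating at 3 decimal places can drop up to a full unit in the last place, so each coordinate may be off by as much as 0.001°.
North–south component: 0.001° × 111120 = 111.12 m.
Longitude error → 0.001 × 111120 × cos 61.53° = 0.001 × 111120 × 0.4767 ≈ 52.9707 m.
The two errors are perpendicular, so the maximum displacement is √(111.12² + 52.9707²) ≈ 123.1 m.

123 metres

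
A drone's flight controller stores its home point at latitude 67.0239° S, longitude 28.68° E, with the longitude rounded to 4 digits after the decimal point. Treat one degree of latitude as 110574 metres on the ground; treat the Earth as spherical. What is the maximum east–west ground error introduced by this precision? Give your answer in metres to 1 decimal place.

Rounding to 4 decimal places leaves the longitude within ±5e-05° of the true value.
One degree of longitude at 67.0239° is 110574 × cos 67.0239° ≈ 110574 × 0.3903 = 43162.2 m.
So at most 5e-05° × 43162.2 ≈ 2.15811 m east–west.

2.2 metres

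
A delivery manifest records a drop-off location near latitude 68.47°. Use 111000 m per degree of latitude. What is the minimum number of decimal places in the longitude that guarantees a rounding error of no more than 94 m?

3

At 68.47° one degree of longitude covers 111000 × cos 68.47° ≈ 111000 × 0.3670 ≈ 40735.7 m.
Rounding to N decimal places gives at most 0.5 × 10⁻ᴺ degrees of error, i.e. 0.5 × 10⁻ᴺ × 40735.7 m.
Setting 20367.9 × 10⁻ᴺ ≤ 94 gives 10ᴺ ≥ 216.7, i.e. N ≥ 2.34.
So 3 decimal places suffice (20.4 m); 2 would allow up to 204 m.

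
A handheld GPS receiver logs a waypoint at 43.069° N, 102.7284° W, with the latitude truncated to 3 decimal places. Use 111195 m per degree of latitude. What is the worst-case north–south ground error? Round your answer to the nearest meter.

Truncating at 3 decimal places can drop up to a full unit in the last place, so the latitude may be off by as much as 0.001°.
North–south distance: 0.001° × 111195 m/° = 111.195 m.

111 meters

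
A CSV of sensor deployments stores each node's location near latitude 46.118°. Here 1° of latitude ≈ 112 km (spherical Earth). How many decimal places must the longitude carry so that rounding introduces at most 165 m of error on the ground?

At 46.118° one degree of longitude covers 112000 × cos 46.118° ≈ 112000 × 0.6932 ≈ 77635.6 m.
With N decimal places the half-ulp bound is 0.5·10⁻ᴺ°, or 0.5·10⁻ᴺ × 77635.6 m on the ground.
Need 0.5 × 77635.6 × 10⁻ᴺ ≤ 165 → 10⁻ᴺ ≤ 4.251e-03, so N ≥ 2.37.
N = 2 would give 388 m (too coarse); N = 3 gives 38.8 m ≤ 165 m.

3 decimal places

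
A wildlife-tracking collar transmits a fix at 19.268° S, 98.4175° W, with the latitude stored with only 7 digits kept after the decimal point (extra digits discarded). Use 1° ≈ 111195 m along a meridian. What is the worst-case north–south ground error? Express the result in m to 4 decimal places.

Truncating at 7 decimal places can drop up to a full unit in the last place, so the latitude may be off by as much as 1e-07°.
So the N–S error is at most 1e-07 × 111195 = 0.0111195 m.

0.0111 m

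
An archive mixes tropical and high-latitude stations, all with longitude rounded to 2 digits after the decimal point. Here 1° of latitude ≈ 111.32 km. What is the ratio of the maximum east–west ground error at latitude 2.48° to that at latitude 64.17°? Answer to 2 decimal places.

2.29

Rounding to 2 decimal places leaves the longitude within ±0.005° of the true value.
At 2.48°: 0.005° × 111320 × cos 2.48° = 0.005 × 111320 × 0.9991 ≈ 556.08 m.
Error at 64.17° = 0.005° × 111320 × cos 64.17° ≈ 556.6 × 0.4357 = 242.51 m.
Ratio: 556.08 / 242.51 = cos 2.48° / cos 64.17° ≈ 2.2930.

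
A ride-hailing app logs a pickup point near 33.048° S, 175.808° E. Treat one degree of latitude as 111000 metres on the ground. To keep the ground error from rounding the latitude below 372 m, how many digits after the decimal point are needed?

3

One degree of latitude covers 111000 m.
With N decimal places the half-ulp bound is 0.5·10⁻ᴺ°, or 0.5·10⁻ᴺ × 111000 m on the ground.
Need 0.5 × 111000 × 10⁻ᴺ ≤ 372 → 10⁻ᴺ ≤ 6.703e-03, so N ≥ 2.17.
At 2 places the error can reach 555 m, but 3 places keeps it to 55.5 m.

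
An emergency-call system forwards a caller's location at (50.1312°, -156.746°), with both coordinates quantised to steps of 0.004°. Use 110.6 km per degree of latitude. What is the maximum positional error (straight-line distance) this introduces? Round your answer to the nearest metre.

263 metres

With a 0.004° grid the true value lies within half a step, ±0.004°/2 = ±0.002°, of the stored one.
North–south component: 0.002° × 110600 = 221.2 m.
E–W at 50.1312°: 0.002° × 110600 × cos 50.1312° = 0.002 × 110600 × 0.6410 ≈ 141.796 m.
Combining orthogonally: (221.2² + 141.796²)^½ ≈ 262.746 m.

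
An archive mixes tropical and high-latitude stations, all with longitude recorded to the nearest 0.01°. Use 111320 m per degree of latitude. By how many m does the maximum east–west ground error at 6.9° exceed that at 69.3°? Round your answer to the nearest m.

Rounding to 2 decimal places leaves the longitude within ±0.005° of the true value.
Error at 6.9° = 0.005° × 111320 × cos 6.9° ≈ 556.6 × 0.9928 = 552.57 m.
At 69.3°: 0.005° × 111320 × cos 69.3° = 0.005 × 111320 × 0.3535 ≈ 196.74 m.
So the lower-latitude error exceeds the higher by 552.57 − 196.74 = 355.82 m.

356 m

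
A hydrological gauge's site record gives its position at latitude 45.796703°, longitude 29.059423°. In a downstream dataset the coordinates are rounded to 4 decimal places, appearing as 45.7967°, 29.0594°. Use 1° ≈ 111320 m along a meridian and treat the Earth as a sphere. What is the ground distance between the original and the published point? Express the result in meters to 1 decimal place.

Δlat = 45.796703 − 45.7967 = +0.000003°; Δlon = 29.059423 − 29.0594 = +0.000023°.
N–S: 0.000003° × 111320 m/° = 0.33396 m.
East–west at this latitude: 0.000023° × 111320 × cos 45.7967° ≈ 0.000023 × 77613 = 1.7851 m.
Combined displacement = (0.33396² + 1.7851²)^½ ≈ 1.81607 m.

1.8 meters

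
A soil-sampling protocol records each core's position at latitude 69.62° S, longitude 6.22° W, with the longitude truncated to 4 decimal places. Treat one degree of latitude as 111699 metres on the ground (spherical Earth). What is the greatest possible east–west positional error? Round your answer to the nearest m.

4 m

Truncating at 4 decimal places can drop up to a full unit in the last place, so the longitude may be off by as much as 0.0001°.
One degree of longitude at 69.62° is 111699 × cos 69.62° ≈ 111699 × 0.3482 = 38898.6 m.
East–west error: 0.0001° × 38898.6 m/° ≈ 3.88986 m.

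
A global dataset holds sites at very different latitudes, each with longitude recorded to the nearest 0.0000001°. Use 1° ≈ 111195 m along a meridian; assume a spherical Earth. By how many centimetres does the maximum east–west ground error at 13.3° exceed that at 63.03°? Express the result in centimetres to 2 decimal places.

0.29 centimetres

Rounding to 7 decimal places leaves the longitude within ±5e-08° of the true value.
Error at 13.3° = 5e-08° × 111195 × cos 13.3° ≈ 0.0055597 × 0.9732 = 0.0054106 m.
Error at 63.03° = 5e-08° × 111195 × cos 63.03° ≈ 0.0055597 × 0.4535 = 0.0025215 m.
Difference: 0.0054106 − 0.0025215 = 0.0028892 m.
That is 0.00288915 m = 0.28892 cm.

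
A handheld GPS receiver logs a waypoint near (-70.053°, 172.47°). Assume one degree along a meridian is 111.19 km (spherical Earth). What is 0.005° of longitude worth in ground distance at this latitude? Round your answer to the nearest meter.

190 meters

At 70.053° a degree of longitude is 111190 × cos 70.053° ≈ 37932.6 m, so 0.005° corresponds to 189.663 m.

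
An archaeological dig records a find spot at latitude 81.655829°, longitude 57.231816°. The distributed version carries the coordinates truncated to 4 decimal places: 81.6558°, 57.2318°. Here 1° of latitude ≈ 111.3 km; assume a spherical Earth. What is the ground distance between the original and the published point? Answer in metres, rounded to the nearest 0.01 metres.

3.24 metres

Δlat = 81.655829 − 81.6558 = +0.000029°; Δlon = 57.231816 − 57.2318 = +0.000016°.
N–S: 0.000029° × 111300 m/° = 3.2277 m.
E–W at 81.6558°: 0.000016° × 111300 × cos 81.6558° = 0.000016 × 111300 × 0.1451 ≈ 0.258429 m.
Hypotenuse of the two orthogonal shifts: √(3.2277² + 0.258429²) = 3.23803 m.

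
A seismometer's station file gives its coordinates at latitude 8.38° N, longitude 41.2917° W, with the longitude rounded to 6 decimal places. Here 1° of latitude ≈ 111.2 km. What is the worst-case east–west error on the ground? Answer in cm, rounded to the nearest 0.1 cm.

5.5 cm

Rounding to 6 decimal places leaves the longitude within ±5e-07° of the true value.
At latitude 8.38° a degree of longitude spans 111200 m × cos 8.38° = 111200 × 0.9893 ≈ 110013 m.
Maximum E–W displacement: 5e-07 × 110013 = 0.0550064 m.
That is 0.0550064 m = 5.5006 cm.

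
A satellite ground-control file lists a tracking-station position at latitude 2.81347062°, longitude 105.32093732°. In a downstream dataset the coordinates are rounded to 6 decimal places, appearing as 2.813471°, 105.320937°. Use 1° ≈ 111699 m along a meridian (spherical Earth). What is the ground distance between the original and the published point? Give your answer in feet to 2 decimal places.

0.18 feet

The latitude changed by -0.00000038° and the longitude by +0.00000032°.
N–S: -0.00000038° × 111699 m/° = -0.0424456 m.
East–west at this latitude: 0.00000032° × 111699 × cos 2.81347° ≈ 0.00000032 × 111564 = 0.0357006 m.
Distance: √(0.0424456² + 0.0357006²) ≈ 0.0554632 m.
Converting: 0.0554632 m × 3.2808 ft/m ≈ 0.18197 ft.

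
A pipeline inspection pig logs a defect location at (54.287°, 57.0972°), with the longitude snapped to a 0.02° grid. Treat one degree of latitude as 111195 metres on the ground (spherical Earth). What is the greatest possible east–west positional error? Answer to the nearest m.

With a 0.02° grid the true value lies within half a step, ±0.02°/2 = ±0.01°, of the stored one.
One degree of longitude at 54.287° is 111195 × cos 54.287° ≈ 111195 × 0.5837 = 64907.4 m.
Maximum E–W displacement: 0.01 × 64907.4 = 649.074 m.

649 m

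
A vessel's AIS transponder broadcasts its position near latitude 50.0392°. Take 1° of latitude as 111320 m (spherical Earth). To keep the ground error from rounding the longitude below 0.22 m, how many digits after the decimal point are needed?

At 50.0392° one degree of longitude covers 111320 × cos 50.0392° ≈ 111320 × 0.6423 ≈ 71496.8 m.
With N decimal places the half-ulp bound is 0.5·10⁻ᴺ°, or 0.5·10⁻ᴺ × 71496.8 m on the ground.
Need 0.5 × 71496.8 × 10⁻ᴺ ≤ 0.22 → 10⁻ᴺ ≤ 6.154e-06, so N ≥ 5.21.
So 6 decimal places suffice (0.0357 m); 5 would allow up to 0.357 m.

6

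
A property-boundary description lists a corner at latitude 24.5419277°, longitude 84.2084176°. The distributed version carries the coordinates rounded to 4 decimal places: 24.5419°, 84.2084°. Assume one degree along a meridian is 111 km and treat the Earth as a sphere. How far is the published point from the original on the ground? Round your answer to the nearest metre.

Δlat = 24.5419277 − 24.5419 = +0.0000277°; Δlon = 84.2084176 − 84.2084 = +0.0000176°.
N–S: 0.0000277° × 111000 m/° = 3.0747 m.
E–W at 24.5419°: 0.0000176° × 111000 × cos 24.5419° = 0.0000176 × 111000 × 0.9097 ≈ 1.77711 m.
Combined displacement = (3.0747² + 1.77711²)^½ ≈ 3.55132 m.

4 metres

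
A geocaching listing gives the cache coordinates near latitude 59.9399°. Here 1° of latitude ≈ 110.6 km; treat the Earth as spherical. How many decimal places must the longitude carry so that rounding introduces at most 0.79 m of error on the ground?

At 59.9399° one degree of longitude covers 110600 × cos 59.9399° ≈ 110600 × 0.5009 ≈ 55400.4 m.
With N decimal places the half-ulp bound is 0.5·10⁻ᴺ°, or 0.5·10⁻ᴺ × 55400.4 m on the ground.
Setting 27700.2 × 10⁻ᴺ ≤ 0.79 gives 10ᴺ ≥ 3.506e+04, i.e. N ≥ 4.54.
So 5 decimal places suffice (0.277 m); 4 would allow up to 2.77 m.

5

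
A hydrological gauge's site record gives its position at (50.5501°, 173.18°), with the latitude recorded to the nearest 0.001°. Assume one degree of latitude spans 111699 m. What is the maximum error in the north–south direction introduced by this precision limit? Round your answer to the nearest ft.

Rounding to 3 decimal places leaves the latitude within ±0.0005° of the true value.
Along the meridian that is 0.0005° × 111699 m/° = 55.8495 m.
Converting: 55.8495 m × 3.2808 ft/m ≈ 183.23 ft.

183 ft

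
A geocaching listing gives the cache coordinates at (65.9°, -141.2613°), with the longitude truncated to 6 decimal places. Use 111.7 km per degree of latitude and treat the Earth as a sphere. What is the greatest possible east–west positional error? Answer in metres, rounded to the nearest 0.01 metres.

Truncating at 6 decimal places can drop up to a full unit in the last place, so the longitude may be off by as much as 1e-06°.
Parallels shrink by cos φ, so at 65.9° a degree of longitude is 111700 × 0.4083 ≈ 45610.5 m.
East–west error: 1e-06° × 45610.5 m/° ≈ 0.0456105 m.

0.05 metres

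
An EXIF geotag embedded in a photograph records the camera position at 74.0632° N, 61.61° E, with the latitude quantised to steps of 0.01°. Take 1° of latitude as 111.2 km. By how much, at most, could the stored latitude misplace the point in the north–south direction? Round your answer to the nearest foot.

1824 feet

With a 0.01° grid the true value lies within half a step, ±0.01°/2 = ±0.005°, of the stored one.
North–south distance: 0.005° × 111200 m/° = 556 m.
Converting: 556 m × 3.2808 ft/m ≈ 1824.1 ft.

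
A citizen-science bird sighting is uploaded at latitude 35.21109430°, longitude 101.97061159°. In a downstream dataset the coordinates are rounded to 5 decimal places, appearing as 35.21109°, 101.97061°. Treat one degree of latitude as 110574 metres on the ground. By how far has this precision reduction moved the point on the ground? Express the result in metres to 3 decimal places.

Δlat = 35.21109430 − 35.21109 = +0.00000430°; Δlon = 101.97061159 − 101.97061 = +0.00000159°.
North–south shift: 0.00000430 × 110574 = 0.475468 m.
E–W at 35.2111°: 0.00000159° × 110574 × cos 35.2111° = 0.00000159 × 110574 × 0.8170 ≈ 0.143645 m.
Hypotenuse of the two orthogonal shifts: √(0.475468² + 0.143645²) = 0.496693 m.

0.497 metres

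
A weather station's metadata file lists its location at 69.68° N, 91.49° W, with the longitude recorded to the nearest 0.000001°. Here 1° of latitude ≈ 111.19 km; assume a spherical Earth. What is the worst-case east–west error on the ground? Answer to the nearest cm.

Rounding to 6 decimal places leaves the longitude within ±5e-07° of the true value.
At latitude 69.68° a degree of longitude spans 111190 m × cos 69.68° = 111190 × 0.3473 ≈ 38612.2 m.
East–west error: 5e-07° × 38612.2 m/° ≈ 0.0193061 m.
That is 0.0193061 m = 1.9306 cm.

2 cm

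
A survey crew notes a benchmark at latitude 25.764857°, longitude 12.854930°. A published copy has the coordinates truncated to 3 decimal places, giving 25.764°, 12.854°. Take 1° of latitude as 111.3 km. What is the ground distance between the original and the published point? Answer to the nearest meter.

133 meters

Δlat = 25.764857 − 25.764 = +0.000857°; Δlon = 12.854930 − 12.854 = +0.000930°.
North–south shift: 0.000857 × 111300 = 95.3841 m.
East–west at this latitude: 0.000930° × 111300 × cos 25.764° ≈ 0.000930 × 100236 = 93.2194 m.
Distance: √(95.3841² + 93.2194²) ≈ 133.372 m.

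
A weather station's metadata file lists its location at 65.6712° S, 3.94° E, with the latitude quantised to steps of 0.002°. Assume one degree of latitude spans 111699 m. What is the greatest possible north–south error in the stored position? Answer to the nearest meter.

112 meters

With a 0.002° grid the true value lies within half a step, ±0.002°/2 = ±0.001°, of the stored one.
So the N–S error is at most 0.001 × 111699 = 111.699 m.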